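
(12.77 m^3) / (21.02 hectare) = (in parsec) 12.77 m^3 is already in m^3. 1 hectare = 10000 m^2, so 21.02 hectare = 21.02 * 10000 = 210200 m^2. Combine: 12.77 m^3 / 210200 m^2 = 6.0751665e-05 m. 1 parsec = 3.0856776e+16 m, so 6.0751665e-05 m = 6.0751665e-05 / 3.0856776e+16 = 1.9688274e-21 parsec ≈ 1.969e-21 parsec (4 s.f.). Final answer: 1.969e-21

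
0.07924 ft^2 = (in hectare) 7.362e-07. Check: 1 ft^2 = 0.09290304 m^2, so 0.07924 ft^2 = 0.07924 * 0.09290304 = 0.0073616369 m^2. 1 hectare = 10000 m^2, so 0.0073616369 m^2 = 0.0073616369 / 10000 = 7.3616369e-07 hectare ≈ 7.362e-07 hectare (4 s.f.).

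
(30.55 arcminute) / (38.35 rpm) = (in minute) 1 arcminute = 0.00029088821 rad, so 30.55 arcminute = 30.55 * 0.00029088821 = 0.0088866348 rad. 1 rpm = 0.10471976 rad/s, so 38.35 rpm = 38.35 * 0.10471976 = 4.0160026 rad/s. Combine: 0.0088866348 rad / 4.0160026 rad/s = 0.002212806 s. 1 minute = 60 s, so 0.002212806 s = 0.002212806 / 60 = 3.68801e-05 minute ≈ 3.688e-05 minute (4 s.f.). Final answer: 3.688e-05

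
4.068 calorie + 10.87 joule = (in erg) 2.789e+08. Check: 1 calorie = 4.184 J, so 4.068 calorie = 4.068 * 4.184 = 17.020512 J. 10.87 joule = 10.87 J. Sum: 17.020512 + 10.87 = 27.890512 J. 1 erg = 1e-07 J, so 27.890512 J = 27.890512 / 1e-07 = 2.7890512e+08 erg ≈ 2.789e+08 erg (4 s.f.).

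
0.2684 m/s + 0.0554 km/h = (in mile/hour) 0.6348. Check: 0.2684 m/s is already in m/s. 1 km/h = 0.27777778 m/s, so 0.0554 km/h = 0.0554 * 0.27777778 = 0.015388889 m/s. Sum: 0.2684 + 0.015388889 = 0.28378889 m/s. 1 mile/hour = 0.44704 m/s, so 0.28378889 m/s = 0.28378889 / 0.44704 = 0.63481766 mile/hour ≈ 0.6348 mile/hour (4 s.f.).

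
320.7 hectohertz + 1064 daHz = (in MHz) 0.04271. Check: 1 hectohertz = 100 Hz, so 320.7 hectohertz = 320.7 * 100 = 32070 Hz. 1 daHz = 10 Hz, so 1064 daHz = 1064 * 10 = 10640 Hz. Sum: 32070 + 10640 = 42710 Hz. 1 MHz = 1000000 Hz, so 42710 Hz = 42710 / 1000000 = 0.04271 MHz.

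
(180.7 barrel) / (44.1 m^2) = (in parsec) 2.111e-17. Check: 1 barrel = 0.15898729 m^3, so 180.7 barrel = 180.7 * 0.15898729 = 28.729004 m^3. 44.1 m^2 is already in m^2. Combine: 28.729004 m^3 / 44.1 m^2 = 0.65145134 m. 1 parsec = 3.0856776e+16 m, so 0.65145134 m = 0.65145134 / 3.0856776e+16 = 2.11121e-17 parsec ≈ 2.111e-17 parsec (4 s.f.).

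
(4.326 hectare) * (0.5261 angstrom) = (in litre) 1 hectare = 10000 m^2, so 4.326 hectare = 4.326 * 10000 = 43260 m^2. 1 angstrom = 1e-10 m, so 0.5261 angstrom = 0.5261 * 1e-10 = 5.261e-11 m. Combine: 43260 m^2 * 5.261e-11 m = 2.2759086e-06 m^3. 1 litre = 0.001 m^3, so 2.2759086e-06 m^3 = 2.2759086e-06 / 0.001 = 0.0022759086 litre ≈ 0.002276 litre (4 s.f.). Final answer: 0.002276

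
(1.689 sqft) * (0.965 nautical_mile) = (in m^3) 280.4. Check: 1 sqft = 0.09290304 m^2, so 1.689 sqft = 1.689 * 0.09290304 = 0.15691323 m^2. 1 nautical_mile = 1852 m, so 0.965 nautical_mile = 0.965 * 1852 = 1787.18 m. Combine: 0.15691323 m^2 * 1787.18 m = 280.43219 m^3. Result: 280.43219 m^3 ≈ 280.4 m^3 (4 s.f.).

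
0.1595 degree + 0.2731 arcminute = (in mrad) 2.863. Check: 1 degree = 0.017453293 rad, so 0.1595 degree = 0.1595 * 0.017453293 = 0.0027838002 rad. 1 arcminute = 0.00029088821 rad, so 0.2731 arcminute = 0.2731 * 0.00029088821 = 7.944157e-05 rad. Sum: 0.0027838002 + 7.944157e-05 = 0.0028632417 rad. 1 mrad = 0.001 rad, so 0.0028632417 rad = 0.0028632417 / 0.001 = 2.8632417 mrad ≈ 2.863 mrad (4 s.f.).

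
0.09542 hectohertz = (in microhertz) 9.542e+06. Check: 1 hectohertz = 100 Hz, so 0.09542 hectohertz = 0.09542 * 100 = 9.542 Hz. 1 microhertz = 1e-06 Hz, so 9.542 Hz = 9.542 / 1e-06 = 9542000 microhertz ≈ 9.542e+06 microhertz (4 s.f.).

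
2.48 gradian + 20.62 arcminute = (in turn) 0.007155. Check: 1 gradian = 0.015707963 rad, so 2.48 gradian = 2.48 * 0.015707963 = 0.038955749 rad. 1 arcminute = 0.00029088821 rad, so 20.62 arcminute = 20.62 * 0.00029088821 = 0.0059981149 rad. Sum: 0.038955749 + 0.0059981149 = 0.044953864 rad. 1 turn = 6.2831853 rad, so 0.044953864 rad = 0.044953864 / 6.2831853 = 0.0071546296 turn ≈ 0.007155 turn (4 s.f.).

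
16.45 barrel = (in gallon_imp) 1 barrel = 0.15898729 m^3, so 16.45 barrel = 16.45 * 0.15898729 = 2.615341 m^3. 1 gallon_imp = 0.00454609 m^3, so 2.615341 m^3 = 2.615341 / 0.00454609 = 575.29459 gallon_imp ≈ 575.3 gallon_imp (4 s.f.). Final answer: 575.3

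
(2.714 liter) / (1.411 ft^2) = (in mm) 1 liter = 0.001 m^3, so 2.714 liter = 2.714 * 0.001 = 0.002714 m^3. 1 ft^2 = 0.09290304 m^2, so 1.411 ft^2 = 1.411 * 0.09290304 = 0.13108619 m^2. Combine: 0.002714 m^3 / 0.13108619 m^2 = 0.020703935 m. 1 mm = 0.001 m, so 0.020703935 m = 0.020703935 / 0.001 = 20.703935 mm ≈ 20.7 mm (4 s.f.). Final answer: 20.7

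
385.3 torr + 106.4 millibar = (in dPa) 6.201e+05. Check: 1 torr = 133.32237 Pa, so 385.3 torr = 385.3 * 133.32237 = 51369.109 Pa. 1 millibar = 100 Pa, so 106.4 millibar = 106.4 * 100 = 10640 Pa. Sum: 51369.109 + 10640 = 62009.109 Pa. 1 dPa = 0.1 Pa, so 62009.109 Pa = 62009.109 / 0.1 = 620091.09 dPa ≈ 6.201e+05 dPa (4 s.f.).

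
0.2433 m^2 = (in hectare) 1 hectare = 10000 m^2, so 0.2433 m^2 = 0.2433 / 10000 = 2.433e-05 hectare. Final answer: 2.433e-05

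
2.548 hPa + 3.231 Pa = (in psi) 1 hPa = 100 Pa, so 2.548 hPa = 2.548 * 100 = 254.8 Pa. 3.231 Pa is already in Pa. Sum: 254.8 + 3.231 = 258.031 Pa. 1 psi = 6894.7573 Pa, so 258.031 Pa = 258.031 / 6894.7573 = 0.037424233 psi ≈ 0.03742 psi (4 s.f.). Final answer: 0.03742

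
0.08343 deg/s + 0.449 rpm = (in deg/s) 1 deg/s = 0.017453293 rad/s, so 0.08343 deg/s = 0.08343 * 0.017453293 = 0.0014561282 rad/s. 1 rpm = 0.10471976 rad/s, so 0.449 rpm = 0.449 * 0.10471976 = 0.04701917 rad/s. Sum: 0.0014561282 + 0.04701917 = 0.048475298 rad/s. 1 deg/s = 0.017453293 rad/s, so 0.048475298 rad/s = 0.048475298 / 0.017453293 = 2.77743 deg/s ≈ 2.777 deg/s (4 s.f.). Final answer: 2.777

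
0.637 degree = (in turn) 1 degree = 0.017453293 rad, so 0.637 degree = 0.637 * 0.017453293 = 0.011117747 rad. 1 turn = 6.2831853 rad, so 0.011117747 rad = 0.011117747 / 6.2831853 = 0.0017694444 turn ≈ 0.001769 turn (4 s.f.). Final answer: 0.001769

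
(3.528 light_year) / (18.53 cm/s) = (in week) 1 light_year = 9.4607305e+15 m, so 3.528 light_year = 3.528 * 9.4607305e+15 = 3.3377457e+16 m. 1 cm/s = 0.01 m/s, so 18.53 cm/s = 18.53 * 0.01 = 0.1853 m/s. Combine: 3.3377457e+16 m / 0.1853 m/s = 1.8012659e+17 s. 1 week = 604800 s, so 1.8012659e+17 s = 1.8012659e+17 / 604800 = 2.9782836e+11 week ≈ 2.978e+11 week (4 s.f.). Final answer: 2.978e+11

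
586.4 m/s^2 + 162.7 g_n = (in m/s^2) 586.4 m/s^2 is already in m/s^2. 1 g_n = 9.80665 m/s^2, so 162.7 g_n = 162.7 * 9.80665 = 1595.542 m/s^2. Sum: 586.4 + 1595.542 = 2181.942 m/s^2. Result: 2181.942 m/s^2 ≈ 2182 m/s^2 (4 s.f.). Final answer: 2182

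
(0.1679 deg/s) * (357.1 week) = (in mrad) 6.329e+08. Check: 1 deg/s = 0.017453293 rad/s, so 0.1679 deg/s = 0.1679 * 0.017453293 = 0.0029304078 rad/s. 1 week = 604800 s, so 357.1 week = 357.1 * 604800 = 2.1597408e+08 s. Combine: 0.0029304078 rad/s * 2.1597408e+08 s = 632892.13 rad. 1 mrad = 0.001 rad, so 632892.13 rad = 632892.13 / 0.001 = 6.3289213e+08 mrad ≈ 6.329e+08 mrad (4 s.f.).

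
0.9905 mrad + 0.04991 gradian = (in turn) 0.0002824. Check: 1 mrad = 0.001 rad, so 0.9905 mrad = 0.9905 * 0.001 = 0.0009905 rad. 1 gradian = 0.015707963 rad, so 0.04991 gradian = 0.04991 * 0.015707963 = 0.00078398445 rad. Sum: 0.0009905 + 0.00078398445 = 0.0017744844 rad. 1 turn = 6.2831853 rad, so 0.0017744844 rad = 0.0017744844 / 6.2831853 = 0.00028241797 turn ≈ 0.0002824 turn (4 s.f.).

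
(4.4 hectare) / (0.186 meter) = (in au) 1.581e-06. Check: 1 hectare = 10000 m^2, so 4.4 hectare = 4.4 * 10000 = 44000 m^2. 0.186 meter = 0.186 m. Combine: 44000 m^2 / 0.186 m = 236559.14 m. 1 au = 1.4959787e+11 m, so 236559.14 m = 236559.14 / 1.4959787e+11 = 1.5813002e-06 au ≈ 1.581e-06 au (4 s.f.).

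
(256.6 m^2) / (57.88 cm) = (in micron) 256.6 m^2 is already in m^2. 1 cm = 0.01 m, so 57.88 cm = 57.88 * 0.01 = 0.5788 m. Combine: 256.6 m^2 / 0.5788 m = 443.33103 m. 1 micron = 1e-06 m, so 443.33103 m = 443.33103 / 1e-06 = 4.4333103e+08 micron ≈ 4.433e+08 micron (4 s.f.). Final answer: 4.433e+08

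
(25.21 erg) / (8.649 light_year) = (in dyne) 1 erg = 1e-07 J, so 25.21 erg = 25.21 * 1e-07 = 2.521e-06 J. 1 light_year = 9.4607305e+15 m, so 8.649 light_year = 8.649 * 9.4607305e+15 = 8.1825858e+16 m. Combine: 2.521e-06 J / 8.1825858e+16 m = 3.0809332e-23 N. 1 dyne = 1e-05 N, so 3.0809332e-23 N = 3.0809332e-23 / 1e-05 = 3.0809332e-18 dyne ≈ 3.081e-18 dyne (4 s.f.). Final answer: 3.081e-18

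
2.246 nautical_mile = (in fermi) 4.16e+18. Check: 1 nautical_mile = 1852 m, so 2.246 nautical_mile = 2.246 * 1852 = 4159.592 m. 1 fermi = 1e-15 m, so 4159.592 m = 4159.592 / 1e-15 = 4.159592e+18 fermi ≈ 4.16e+18 fermi (4 s.f.).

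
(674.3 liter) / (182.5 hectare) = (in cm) 3.695e-05. Check: 1 liter = 0.001 m^3, so 674.3 liter = 674.3 * 0.001 = 0.6743 m^3. 1 hectare = 10000 m^2, so 182.5 hectare = 182.5 * 10000 = 1825000 m^2. Combine: 0.6743 m^3 / 1825000 m^2 = 3.6947945e-07 m. 1 cm = 0.01 m, so 3.6947945e-07 m = 3.6947945e-07 / 0.01 = 3.6947945e-05 cm ≈ 3.695e-05 cm (4 s.f.).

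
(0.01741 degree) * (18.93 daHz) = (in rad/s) 0.05752. Check: 1 degree = 0.017453293 rad, so 0.01741 degree = 0.01741 * 0.017453293 = 0.00030386182 rad. 1 daHz = 10 Hz, so 18.93 daHz = 18.93 * 10 = 189.3 Hz. Combine: 0.00030386182 rad * 189.3 Hz = 0.057521043 rad/s. Result: 0.057521043 rad/s ≈ 0.05752 rad/s (4 s.f.).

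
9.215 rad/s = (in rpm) 1 rpm = 0.10471976 rad/s, so 9.215 rad/s = 9.215 / 0.10471976 = 87.996768 rpm ≈ 88 rpm (4 s.f.). Final answer: 88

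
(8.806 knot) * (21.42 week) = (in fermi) 5.869e+22. Check: 1 knot = 0.51444444 m/s, so 8.806 knot = 8.806 * 0.51444444 = 4.5301978 m/s. 1 week = 604800 s, so 21.42 week = 21.42 * 604800 = 12954816 s. Combine: 4.5301978 m/s * 12954816 s = 58687879 m. 1 fermi = 1e-15 m, so 58687879 m = 58687879 / 1e-15 = 5.8687879e+22 fermi ≈ 5.869e+22 fermi (4 s.f.).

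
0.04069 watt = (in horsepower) 0.04069 watt = 0.04069 W. 1 horsepower = 745.69987 W, so 0.04069 W = 0.04069 / 745.69987 = 5.4566189e-05 horsepower ≈ 5.457e-05 horsepower (4 s.f.). Final answer: 5.457e-05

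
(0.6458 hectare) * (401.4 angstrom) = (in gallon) 0.06848. Check: 1 hectare = 10000 m^2, so 0.6458 hectare = 0.6458 * 10000 = 6458 m^2. 1 angstrom = 1e-10 m, so 401.4 angstrom = 401.4 * 1e-10 = 4.014e-08 m. Combine: 6458 m^2 * 4.014e-08 m = 0.00025922412 m^3. 1 gallon = 0.0037854118 m^3, so 0.00025922412 m^3 = 0.00025922412 / 0.0037854118 = 0.068479768 gallon ≈ 0.06848 gallon (4 s.f.).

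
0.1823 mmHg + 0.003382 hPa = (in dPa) 1 mmHg = 133.32237 Pa, so 0.1823 mmHg = 0.1823 * 133.32237 = 24.304668 Pa. 1 hPa = 100 Pa, so 0.003382 hPa = 0.003382 * 100 = 0.3382 Pa. Sum: 24.304668 + 0.3382 = 24.642868 Pa. 1 dPa = 0.1 Pa, so 24.642868 Pa = 24.642868 / 0.1 = 246.42868 dPa ≈ 246.4 dPa (4 s.f.). Final answer: 246.4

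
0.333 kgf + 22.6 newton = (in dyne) 2.587e+06. Check: 1 kgf = 9.80665 N, so 0.333 kgf = 0.333 * 9.80665 = 3.2656145 N. 22.6 newton = 22.6 N. Sum: 3.2656145 + 22.6 = 25.865614 N. 1 dyne = 1e-05 N, so 25.865614 N = 25.865614 / 1e-05 = 2586561.4 dyne ≈ 2.587e+06 dyne (4 s.f.).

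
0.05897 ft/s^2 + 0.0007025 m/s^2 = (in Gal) 1.868. Check: 1 ft/s^2 = 0.3048 m/s^2, so 0.05897 ft/s^2 = 0.05897 * 0.3048 = 0.017974056 m/s^2. 0.0007025 m/s^2 is already in m/s^2. Sum: 0.017974056 + 0.0007025 = 0.018676556 m/s^2. 1 Gal = 0.01 m/s^2, so 0.018676556 m/s^2 = 0.018676556 / 0.01 = 1.8676556 Gal ≈ 1.868 Gal (4 s.f.).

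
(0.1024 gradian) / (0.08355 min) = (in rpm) 1 gradian = 0.015707963 rad, so 0.1024 gradian = 0.1024 * 0.015707963 = 0.0016084954 rad. 1 min = 60 s, so 0.08355 min = 0.08355 * 60 = 5.013 s. Combine: 0.0016084954 rad / 5.013 s = 0.00032086484 rad/s. 1 rpm = 0.10471976 rad/s, so 0.00032086484 rad/s = 0.00032086484 / 0.10471976 = 0.0030640335 rpm ≈ 0.003064 rpm (4 s.f.). Final answer: 0.003064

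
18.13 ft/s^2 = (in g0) 1 ft/s^2 = 0.3048 m/s^2, so 18.13 ft/s^2 = 18.13 * 0.3048 = 5.526024 m/s^2. 1 g0 = 9.80665 m/s^2, so 5.526024 m/s^2 = 5.526024 / 9.80665 = 0.56349763 g0 ≈ 0.5635 g0 (4 s.f.). Final answer: 0.5635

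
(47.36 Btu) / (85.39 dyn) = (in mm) 1 Btu = 1055.0559 J, so 47.36 Btu = 47.36 * 1055.0559 = 49967.445 J. 1 dyn = 1e-05 N, so 85.39 dyn = 85.39 * 1e-05 = 0.0008539 N. Combine: 49967.445 J / 0.0008539 N = 58516741 m. 1 mm = 0.001 m, so 58516741 m = 58516741 / 0.001 = 5.8516741e+10 mm ≈ 5.852e+10 mm (4 s.f.). Final answer: 5.852e+10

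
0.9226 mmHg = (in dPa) 1230. Check: 1 mmHg = 133.32237 Pa, so 0.9226 mmHg = 0.9226 * 133.32237 = 123.00322 Pa. 1 dPa = 0.1 Pa, so 123.00322 Pa = 123.00322 / 0.1 = 1230.0322 dPa ≈ 1230 dPa (4 s.f.).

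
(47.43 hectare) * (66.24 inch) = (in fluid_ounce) 1 hectare = 10000 m^2, so 47.43 hectare = 47.43 * 10000 = 474300 m^2. 1 inch = 0.0254 m, so 66.24 inch = 66.24 * 0.0254 = 1.682496 m. Combine: 474300 m^2 * 1.682496 m = 798007.85 m^3. 1 fluid_ounce = 2.957353e-05 m^3, so 798007.85 m^3 = 798007.85 / 2.957353e-05 = 2.6983856e+10 fluid_ounce ≈ 2.698e+10 fluid_ounce (4 s.f.). Final answer: 2.698e+10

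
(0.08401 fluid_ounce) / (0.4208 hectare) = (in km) 5.904e-13. Check: 1 fluid_ounce = 2.957353e-05 m^3, so 0.08401 fluid_ounce = 0.08401 * 2.957353e-05 = 2.4844722e-06 m^3. 1 hectare = 10000 m^2, so 0.4208 hectare = 0.4208 * 10000 = 4208 m^2. Combine: 2.4844722e-06 m^3 / 4208 m^2 = 5.904164e-10 m. 1 km = 1000 m, so 5.904164e-10 m = 5.904164e-10 / 1000 = 5.904164e-13 km ≈ 5.904e-13 km (4 s.f.).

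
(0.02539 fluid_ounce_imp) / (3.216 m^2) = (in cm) 2.243e-05. Check: 1 fluid_ounce_imp = 2.8413063e-05 m^3, so 0.02539 fluid_ounce_imp = 0.02539 * 2.8413063e-05 = 7.2140766e-07 m^3. 3.216 m^2 is already in m^2. Combine: 7.2140766e-07 m^3 / 3.216 m^2 = 2.243183e-07 m. 1 cm = 0.01 m, so 2.243183e-07 m = 2.243183e-07 / 0.01 = 2.243183e-05 cm ≈ 2.243e-05 cm (4 s.f.).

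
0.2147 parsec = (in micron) 1 parsec = 3.0856776e+16 m, so 0.2147 parsec = 0.2147 * 3.0856776e+16 = 6.6249498e+15 m. 1 micron = 1e-06 m, so 6.6249498e+15 m = 6.6249498e+15 / 1e-06 = 6.6249498e+21 micron ≈ 6.625e+21 micron (4 s.f.). Final answer: 6.625e+21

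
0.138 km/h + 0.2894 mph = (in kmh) 1 km/h = 0.27777778 m/s, so 0.138 km/h = 0.138 * 0.27777778 = 0.038333333 m/s. 1 mph = 0.44704 m/s, so 0.2894 mph = 0.2894 * 0.44704 = 0.12937338 m/s. Sum: 0.038333333 + 0.12937338 = 0.16770671 m/s. 1 kmh = 0.27777778 m/s, so 0.16770671 m/s = 0.16770671 / 0.27777778 = 0.60374415 kmh ≈ 0.6037 kmh (4 s.f.). Final answer: 0.6037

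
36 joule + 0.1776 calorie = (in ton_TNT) 36 joule = 36 J. 1 calorie = 4.184 J, so 0.1776 calorie = 0.1776 * 4.184 = 0.7430784 J. Sum: 36 + 0.7430784 = 36.743078 J. 1 ton_TNT = 4.184e+09 J, so 36.743078 J = 36.743078 / 4.184e+09 = 8.7818065e-09 ton_TNT ≈ 8.782e-09 ton_TNT (4 s.f.). Final answer: 8.782e-09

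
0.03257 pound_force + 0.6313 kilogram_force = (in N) 1 pound_force = 4.4482216 N, so 0.03257 pound_force = 0.03257 * 4.4482216 = 0.14487858 N. 1 kilogram_force = 9.80665 N, so 0.6313 kilogram_force = 0.6313 * 9.80665 = 6.1909381 N. Sum: 0.14487858 + 6.1909381 = 6.3358167 N. Result: 6.3358167 N ≈ 6.336 N (4 s.f.). Final answer: 6.336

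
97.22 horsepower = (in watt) 1 horsepower = 745.69987 W, so 97.22 horsepower = 97.22 * 745.69987 = 72496.942 W. 72496.942 W = 72496.942 watt ≈ 7.25e+04 watt (4 s.f.). Final answer: 7.25e+04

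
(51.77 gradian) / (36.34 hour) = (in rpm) 1 gradian = 0.015707963 rad, so 51.77 gradian = 51.77 * 0.015707963 = 0.81320126 rad. 1 hour = 3600 s, so 36.34 hour = 36.34 * 3600 = 130824 s. Combine: 0.81320126 rad / 130824 s = 6.2159945e-06 rad/s. 1 rpm = 0.10471976 rad/s, so 6.2159945e-06 rad/s = 6.2159945e-06 / 0.10471976 = 5.9358375e-05 rpm ≈ 5.936e-05 rpm (4 s.f.). Final answer: 5.936e-05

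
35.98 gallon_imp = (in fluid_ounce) 1 gallon_imp = 0.00454609 m^3, so 35.98 gallon_imp = 35.98 * 0.00454609 = 0.16356832 m^3. 1 fluid_ounce = 2.957353e-05 m^3, so 0.16356832 m^3 = 0.16356832 / 2.957353e-05 = 5530.9028 fluid_ounce ≈ 5531 fluid_ounce (4 s.f.). Final answer: 5531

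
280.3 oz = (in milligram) 1 oz = 0.028349523 kg, so 280.3 oz = 280.3 * 0.028349523 = 7.9463713 kg. 1 milligram = 1e-06 kg, so 7.9463713 kg = 7.9463713 / 1e-06 = 7946371.3 milligram ≈ 7.946e+06 milligram (4 s.f.). Final answer: 7.946e+06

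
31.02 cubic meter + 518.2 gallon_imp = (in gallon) 31.02 cubic meter = 31.02 m^3. 1 gallon_imp = 0.00454609 m^3, so 518.2 gallon_imp = 518.2 * 0.00454609 = 2.3557838 m^3. Sum: 31.02 + 2.3557838 = 33.375784 m^3. 1 gallon = 0.0037854118 m^3, so 33.375784 m^3 = 33.375784 / 0.0037854118 = 8816.9493 gallon ≈ 8817 gallon (4 s.f.). Final answer: 8817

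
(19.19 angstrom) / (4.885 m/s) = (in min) 1 angstrom = 1e-10 m, so 19.19 angstrom = 19.19 * 1e-10 = 1.919e-09 m. 4.885 m/s is already in m/s. Combine: 1.919e-09 m / 4.885 m/s = 3.9283521e-10 s. 1 min = 60 s, so 3.9283521e-10 s = 3.9283521e-10 / 60 = 6.5472535e-12 min ≈ 6.547e-12 min (4 s.f.). Final answer: 6.547e-12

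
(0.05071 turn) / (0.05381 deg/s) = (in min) 1 turn = 6.2831853 rad, so 0.05071 turn = 0.05071 * 6.2831853 = 0.31862033 rad. 1 deg/s = 0.017453293 rad/s, so 0.05381 deg/s = 0.05381 * 0.017453293 = 0.00093916167 rad/s. Combine: 0.31862033 rad / 0.00093916167 rad/s = 339.26036 s. 1 min = 60 s, so 339.26036 s = 339.26036 / 60 = 5.6543393 min ≈ 5.654 min (4 s.f.). Final answer: 5.654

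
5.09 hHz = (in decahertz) 50.9. Check: 1 hHz = 100 Hz, so 5.09 hHz = 5.09 * 100 = 509 Hz. 1 decahertz = 10 Hz, so 509 Hz = 509 / 10 = 50.9 decahertz.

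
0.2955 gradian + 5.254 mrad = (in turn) 0.001575. Check: 1 gradian = 0.015707963 rad, so 0.2955 gradian = 0.2955 * 0.015707963 = 0.0046417031 rad. 1 mrad = 0.001 rad, so 5.254 mrad = 5.254 * 0.001 = 0.005254 rad. Sum: 0.0046417031 + 0.005254 = 0.0098957031 rad. 1 turn = 6.2831853 rad, so 0.0098957031 rad = 0.0098957031 / 6.2831853 = 0.0015749501 turn ≈ 0.001575 turn (4 s.f.).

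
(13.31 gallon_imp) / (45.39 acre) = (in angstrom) 1 gallon_imp = 0.00454609 m^3, so 13.31 gallon_imp = 13.31 * 0.00454609 = 0.060508458 m^3. 1 acre = 4046.8564 m^2, so 45.39 acre = 45.39 * 4046.8564 = 183686.81 m^2. Combine: 0.060508458 m^3 / 183686.81 m^2 = 3.2941101e-07 m. 1 angstrom = 1e-10 m, so 3.2941101e-07 m = 3.2941101e-07 / 1e-10 = 3294.1101 angstrom ≈ 3294 angstrom (4 s.f.). Final answer: 3294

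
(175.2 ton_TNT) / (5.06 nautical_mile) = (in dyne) 1 ton_TNT = 4.184e+09 J, so 175.2 ton_TNT = 175.2 * 4.184e+09 = 7.330368e+11 J. 1 nautical_mile = 1852 m, so 5.06 nautical_mile = 5.06 * 1852 = 9371.12 m. Combine: 7.330368e+11 J / 9371.12 m = 78222966 N. 1 dyne = 1e-05 N, so 78222966 N = 78222966 / 1e-05 = 7.8222966e+12 dyne ≈ 7.822e+12 dyne (4 s.f.). Final answer: 7.822e+12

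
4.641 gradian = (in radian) 1 gradian = 0.015707963 rad, so 4.641 gradian = 4.641 * 0.015707963 = 0.072900658 rad. 0.072900658 rad = 0.072900658 radian ≈ 0.0729 radian (4 s.f.). Final answer: 0.0729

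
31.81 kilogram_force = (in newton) 311.9. Check: 1 kilogram_force = 9.80665 N, so 31.81 kilogram_force = 31.81 * 9.80665 = 311.94954 N. 311.94954 N = 311.94954 newton ≈ 311.9 newton (4 s.f.).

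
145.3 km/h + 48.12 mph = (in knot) 120.3. Check: 1 km/h = 0.27777778 m/s, so 145.3 km/h = 145.3 * 0.27777778 = 40.361111 m/s. 1 mph = 0.44704 m/s, so 48.12 mph = 48.12 * 0.44704 = 21.511565 m/s. Sum: 40.361111 + 21.511565 = 61.872676 m/s. 1 knot = 0.51444444 m/s, so 61.872676 m/s = 61.872676 / 0.51444444 = 120.27086 knot ≈ 120.3 knot (4 s.f.).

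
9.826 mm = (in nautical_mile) 5.306e-06. Check: 1 mm = 0.001 m, so 9.826 mm = 9.826 * 0.001 = 0.009826 m. 1 nautical_mile = 1852 m, so 0.009826 m = 0.009826 / 1852 = 5.3056156e-06 nautical_mile ≈ 5.306e-06 nautical_mile (4 s.f.).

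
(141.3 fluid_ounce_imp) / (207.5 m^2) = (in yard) 1 fluid_ounce_imp = 2.8413063e-05 m^3, so 141.3 fluid_ounce_imp = 141.3 * 2.8413063e-05 = 0.0040147657 m^3. 207.5 m^2 is already in m^2. Combine: 0.0040147657 m^3 / 207.5 m^2 = 1.9348269e-05 m. 1 yard = 0.9144 m, so 1.9348269e-05 m = 1.9348269e-05 / 0.9144 = 2.1159524e-05 yard ≈ 2.116e-05 yard (4 s.f.). Final answer: 2.116e-05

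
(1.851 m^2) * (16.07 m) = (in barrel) 187.1. Check: 1.851 m^2 is already in m^2. 16.07 m is already in m. Combine: 1.851 m^2 * 16.07 m = 29.74557 m^3. 1 barrel = 0.15898729 m^3, so 29.74557 m^3 = 29.74557 / 0.15898729 = 187.09401 barrel ≈ 187.1 barrel (4 s.f.).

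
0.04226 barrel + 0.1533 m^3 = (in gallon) 42.27. Check: 1 barrel = 0.15898729 m^3, so 0.04226 barrel = 0.04226 * 0.15898729 = 0.0067188031 m^3. 0.1533 m^3 is already in m^3. Sum: 0.0067188031 + 0.1533 = 0.1600188 m^3. 1 gallon = 0.0037854118 m^3, so 0.1600188 m^3 = 0.1600188 / 0.0037854118 = 42.272496 gallon ≈ 42.27 gallon (4 s.f.).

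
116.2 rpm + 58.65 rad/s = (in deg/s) 4058. Check: 1 rpm = 0.10471976 rad/s, so 116.2 rpm = 116.2 * 0.10471976 = 12.168436 rad/s. 58.65 rad/s is already in rad/s. Sum: 12.168436 + 58.65 = 70.818436 rad/s. 1 deg/s = 0.017453293 rad/s, so 70.818436 rad/s = 70.818436 / 0.017453293 = 4057.5975 deg/s ≈ 4058 deg/s (4 s.f.).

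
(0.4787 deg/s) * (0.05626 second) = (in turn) 7.481e-05. Check: 1 deg/s = 0.017453293 rad/s, so 0.4787 deg/s = 0.4787 * 0.017453293 = 0.0083548911 rad/s. 0.05626 second = 0.05626 s. Combine: 0.0083548911 rad/s * 0.05626 s = 0.00047004617 rad. 1 turn = 6.2831853 rad, so 0.00047004617 rad = 0.00047004617 / 6.2831853 = 7.4810172e-05 turn ≈ 7.481e-05 turn (4 s.f.).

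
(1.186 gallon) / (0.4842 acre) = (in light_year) 1 gallon = 0.0037854118 m^3, so 1.186 gallon = 1.186 * 0.0037854118 = 0.0044894984 m^3. 1 acre = 4046.8564 m^2, so 0.4842 acre = 0.4842 * 4046.8564 = 1959.4879 m^2. Combine: 0.0044894984 m^3 / 1959.4879 m^2 = 2.291159e-06 m. 1 light_year = 9.4607305e+15 m, so 2.291159e-06 m = 2.291159e-06 / 9.4607305e+15 = 2.421757e-22 light_year ≈ 2.422e-22 light_year (4 s.f.). Final answer: 2.422e-22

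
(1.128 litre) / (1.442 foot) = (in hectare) 1 litre = 0.001 m^3, so 1.128 litre = 1.128 * 0.001 = 0.001128 m^3. 1 foot = 0.3048 m, so 1.442 foot = 1.442 * 0.3048 = 0.4395216 m. Combine: 0.001128 m^3 / 0.4395216 m = 0.0025664268 m^2. 1 hectare = 10000 m^2, so 0.0025664268 m^2 = 0.0025664268 / 10000 = 2.5664268e-07 hectare ≈ 2.566e-07 hectare (4 s.f.). Final answer: 2.566e-07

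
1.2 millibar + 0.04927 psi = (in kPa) 1 millibar = 100 Pa, so 1.2 millibar = 1.2 * 100 = 120 Pa. 1 psi = 6894.7573 Pa, so 0.04927 psi = 0.04927 * 6894.7573 = 339.70469 Pa. Sum: 120 + 339.70469 = 459.70469 Pa. 1 kPa = 1000 Pa, so 459.70469 Pa = 459.70469 / 1000 = 0.45970469 kPa ≈ 0.4597 kPa (4 s.f.). Final answer: 0.4597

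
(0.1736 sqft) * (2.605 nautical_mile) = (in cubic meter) 1 sqft = 0.09290304 m^2, so 0.1736 sqft = 0.1736 * 0.09290304 = 0.016127968 m^2. 1 nautical_mile = 1852 m, so 2.605 nautical_mile = 2.605 * 1852 = 4824.46 m. Combine: 0.016127968 m^2 * 4824.46 m = 77.808735 m^3. 77.808735 m^3 = 77.808735 cubic meter ≈ 77.81 cubic meter (4 s.f.). Final answer: 77.81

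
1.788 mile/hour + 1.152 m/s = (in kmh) 1 mile/hour = 0.44704 m/s, so 1.788 mile/hour = 1.788 * 0.44704 = 0.79930752 m/s. 1.152 m/s is already in m/s. Sum: 0.79930752 + 1.152 = 1.9513075 m/s. 1 kmh = 0.27777778 m/s, so 1.9513075 m/s = 1.9513075 / 0.27777778 = 7.0247071 kmh ≈ 7.025 kmh (4 s.f.). Final answer: 7.025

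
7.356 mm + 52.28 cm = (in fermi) 5.302e+14. Check: 1 mm = 0.001 m, so 7.356 mm = 7.356 * 0.001 = 0.007356 m. 1 cm = 0.01 m, so 52.28 cm = 52.28 * 0.01 = 0.5228 m. Sum: 0.007356 + 0.5228 = 0.530156 m. 1 fermi = 1e-15 m, so 0.530156 m = 0.530156 / 1e-15 = 5.30156e+14 fermi ≈ 5.302e+14 fermi (4 s.f.).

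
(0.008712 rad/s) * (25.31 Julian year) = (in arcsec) 0.008712 rad/s is already in rad/s. 1 Julian year = 31557600 s, so 25.31 Julian year = 25.31 * 31557600 = 7.9872286e+08 s. Combine: 0.008712 rad/s * 7.9872286e+08 s = 6958473.5 rad. 1 arcsec = 4.8481368e-06 rad, so 6958473.5 rad = 6958473.5 / 4.8481368e-06 = 1.4352882e+12 arcsec ≈ 1.435e+12 arcsec (4 s.f.). Final answer: 1.435e+12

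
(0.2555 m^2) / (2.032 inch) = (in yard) 5.414. Check: 0.2555 m^2 is already in m^2. 1 inch = 0.0254 m, so 2.032 inch = 2.032 * 0.0254 = 0.0516128 m. Combine: 0.2555 m^2 / 0.0516128 m = 4.9503224 m. 1 yard = 0.9144 m, so 4.9503224 m = 4.9503224 / 0.9144 = 5.4137384 yard ≈ 5.414 yard (4 s.f.).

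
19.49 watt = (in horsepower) 19.49 watt = 19.49 W. 1 horsepower = 745.69987 W, so 19.49 W = 19.49 / 745.69987 = 0.026136521 horsepower ≈ 0.02614 horsepower (4 s.f.). Final answer: 0.02614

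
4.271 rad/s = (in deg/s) 244.7. Check: 1 deg/s = 0.017453293 rad/s, so 4.271 rad/s = 4.271 / 0.017453293 = 244.71027 deg/s ≈ 244.7 deg/s (4 s.f.).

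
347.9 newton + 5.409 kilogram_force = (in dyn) 4.009e+07. Check: 347.9 newton = 347.9 N. 1 kilogram_force = 9.80665 N, so 5.409 kilogram_force = 5.409 * 9.80665 = 53.04417 N. Sum: 347.9 + 53.04417 = 400.94417 N. 1 dyn = 1e-05 N, so 400.94417 N = 400.94417 / 1e-05 = 40094417 dyn ≈ 4.009e+07 dyn (4 s.f.).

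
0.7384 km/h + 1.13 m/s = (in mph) 2.987. Check: 1 km/h = 0.27777778 m/s, so 0.7384 km/h = 0.7384 * 0.27777778 = 0.20511111 m/s. 1.13 m/s is already in m/s. Sum: 0.20511111 + 1.13 = 1.3351111 m/s. 1 mph = 0.44704 m/s, so 1.3351111 m/s = 1.3351111 / 0.44704 = 2.9865585 mph ≈ 2.987 mph (4 s.f.).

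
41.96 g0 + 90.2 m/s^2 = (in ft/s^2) 1 g0 = 9.80665 m/s^2, so 41.96 g0 = 41.96 * 9.80665 = 411.48703 m/s^2. 90.2 m/s^2 is already in m/s^2. Sum: 411.48703 + 90.2 = 501.68703 m/s^2. 1 ft/s^2 = 0.3048 m/s^2, so 501.68703 m/s^2 = 501.68703 / 0.3048 = 1645.9548 ft/s^2 ≈ 1646 ft/s^2 (4 s.f.). Final answer: 1646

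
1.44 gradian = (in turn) 1 gradian = 0.015707963 rad, so 1.44 gradian = 1.44 * 0.015707963 = 0.022619467 rad. 1 turn = 6.2831853 rad, so 0.022619467 rad = 0.022619467 / 6.2831853 = 0.0036 turn. Final answer: 0.0036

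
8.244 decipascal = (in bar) 8.244e-06. Check: 1 decipascal = 0.1 Pa, so 8.244 decipascal = 8.244 * 0.1 = 0.8244 Pa. 1 bar = 100000 Pa, so 0.8244 Pa = 0.8244 / 100000 = 8.244e-06 bar.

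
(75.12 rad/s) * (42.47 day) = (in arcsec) 5.686e+13. Check: 75.12 rad/s is already in rad/s. 1 day = 86400 s, so 42.47 day = 42.47 * 86400 = 3669408 s. Combine: 75.12 rad/s * 3669408 s = 2.7564593e+08 rad. 1 arcsec = 4.8481368e-06 rad, so 2.7564593e+08 rad = 2.7564593e+08 / 4.8481368e-06 = 5.6856054e+13 arcsec ≈ 5.686e+13 arcsec (4 s.f.).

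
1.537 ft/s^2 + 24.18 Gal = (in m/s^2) 1 ft/s^2 = 0.3048 m/s^2, so 1.537 ft/s^2 = 1.537 * 0.3048 = 0.4684776 m/s^2. 1 Gal = 0.01 m/s^2, so 24.18 Gal = 24.18 * 0.01 = 0.2418 m/s^2. Sum: 0.4684776 + 0.2418 = 0.7102776 m/s^2. Result: 0.7102776 m/s^2 ≈ 0.7103 m/s^2 (4 s.f.). Final answer: 0.7103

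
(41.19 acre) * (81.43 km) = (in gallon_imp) 1 acre = 4046.8564 m^2, so 41.19 acre = 41.19 * 4046.8564 = 166690.02 m^2. 1 km = 1000 m, so 81.43 km = 81.43 * 1000 = 81430 m. Combine: 166690.02 m^2 * 81430 m = 1.3573568e+10 m^3. 1 gallon_imp = 0.00454609 m^3, so 1.3573568e+10 m^3 = 1.3573568e+10 / 0.00454609 = 2.9857676e+12 gallon_imp ≈ 2.986e+12 gallon_imp (4 s.f.). Final answer: 2.986e+12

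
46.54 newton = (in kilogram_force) 46.54 newton = 46.54 N. 1 kilogram_force = 9.80665 N, so 46.54 N = 46.54 / 9.80665 = 4.7457593 kilogram_force ≈ 4.746 kilogram_force (4 s.f.). Final answer: 4.746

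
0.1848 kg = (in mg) 1 mg = 1e-06 kg, so 0.1848 kg = 0.1848 / 1e-06 = 184800 mg ≈ 1.848e+05 mg (4 s.f.). Final answer: 1.848e+05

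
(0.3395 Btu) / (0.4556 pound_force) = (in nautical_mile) 1 Btu = 1055.0559 J, so 0.3395 Btu = 0.3395 * 1055.0559 = 358.19146 J. 1 pound_force = 4.4482216 N, so 0.4556 pound_force = 0.4556 * 4.4482216 = 2.0266098 N. Combine: 358.19146 J / 2.0266098 N = 176.74417 m. 1 nautical_mile = 1852 m, so 176.74417 m = 176.74417 / 1852 = 0.095434217 nautical_mile ≈ 0.09543 nautical_mile (4 s.f.). Final answer: 0.09543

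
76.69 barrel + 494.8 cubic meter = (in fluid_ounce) 1 barrel = 0.15898729 m^3, so 76.69 barrel = 76.69 * 0.15898729 = 12.192736 m^3. 494.8 cubic meter = 494.8 m^3. Sum: 12.192736 + 494.8 = 506.99274 m^3. 1 fluid_ounce = 2.957353e-05 m^3, so 506.99274 m^3 = 506.99274 / 2.957353e-05 = 17143464 fluid_ounce ≈ 1.714e+07 fluid_ounce (4 s.f.). Final answer: 1.714e+07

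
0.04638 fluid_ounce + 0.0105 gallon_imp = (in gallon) 1 fluid_ounce = 2.957353e-05 m^3, so 0.04638 fluid_ounce = 0.04638 * 2.957353e-05 = 1.3716203e-06 m^3. 1 gallon_imp = 0.00454609 m^3, so 0.0105 gallon_imp = 0.0105 * 0.00454609 = 4.7733945e-05 m^3. Sum: 1.3716203e-06 + 4.7733945e-05 = 4.9105565e-05 m^3. 1 gallon = 0.0037854118 m^3, so 4.9105565e-05 m^3 = 4.9105565e-05 / 0.0037854118 = 0.012972318 gallon ≈ 0.01297 gallon (4 s.f.). Final answer: 0.01297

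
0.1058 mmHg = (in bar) 1 mmHg = 133.32237 Pa, so 0.1058 mmHg = 0.1058 * 133.32237 = 14.105507 Pa. 1 bar = 100000 Pa, so 14.105507 Pa = 14.105507 / 100000 = 0.00014105507 bar ≈ 0.0001411 bar (4 s.f.). Final answer: 0.0001411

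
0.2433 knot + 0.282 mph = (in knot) 0.4884. Check: 1 knot = 0.51444444 m/s, so 0.2433 knot = 0.2433 * 0.51444444 = 0.12516433 m/s. 1 mph = 0.44704 m/s, so 0.282 mph = 0.282 * 0.44704 = 0.12606528 m/s. Sum: 0.12516433 + 0.12606528 = 0.25122961 m/s. 1 knot = 0.51444444 m/s, so 0.25122961 m/s = 0.25122961 / 0.51444444 = 0.4883513 knot ≈ 0.4884 knot (4 s.f.).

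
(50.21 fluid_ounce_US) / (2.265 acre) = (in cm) 1 fluid_ounce_US = 2.957353e-05 m^3, so 50.21 fluid_ounce_US = 50.21 * 2.957353e-05 = 0.0014848869 m^3. 1 acre = 4046.8564 m^2, so 2.265 acre = 2.265 * 4046.8564 = 9166.1298 m^2. Combine: 0.0014848869 m^3 / 9166.1298 m^2 = 1.6199715e-07 m. 1 cm = 0.01 m, so 1.6199715e-07 m = 1.6199715e-07 / 0.01 = 1.6199715e-05 cm ≈ 1.62e-05 cm (4 s.f.). Final answer: 1.62e-05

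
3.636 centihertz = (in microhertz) 3.636e+04. Check: 1 centihertz = 0.01 Hz, so 3.636 centihertz = 3.636 * 0.01 = 0.03636 Hz. 1 microhertz = 1e-06 Hz, so 0.03636 Hz = 0.03636 / 1e-06 = 36360 microhertz ≈ 3.636e+04 microhertz (4 s.f.).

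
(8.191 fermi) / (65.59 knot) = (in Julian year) 1 fermi = 1e-15 m, so 8.191 fermi = 8.191 * 1e-15 = 8.191e-15 m. 1 knot = 0.51444444 m/s, so 65.59 knot = 65.59 * 0.51444444 = 33.742411 m/s. Combine: 8.191e-15 m / 33.742411 m/s = 2.4275088e-16 s. 1 Julian year = 31557600 s, so 2.4275088e-16 s = 2.4275088e-16 / 31557600 = 7.6923112e-24 Julian year ≈ 7.692e-24 Julian year (4 s.f.). Final answer: 7.692e-24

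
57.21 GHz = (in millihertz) 5.721e+13. Check: 1 GHz = 1e+09 Hz, so 57.21 GHz = 57.21 * 1e+09 = 5.721e+10 Hz. 1 millihertz = 0.001 Hz, so 5.721e+10 Hz = 5.721e+10 / 0.001 = 5.721e+13 millihertz.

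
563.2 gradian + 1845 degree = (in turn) 6.533. Check: 1 gradian = 0.015707963 rad, so 563.2 gradian = 563.2 * 0.015707963 = 8.8467249 rad. 1 degree = 0.017453293 rad, so 1845 degree = 1845 * 0.017453293 = 32.201325 rad. Sum: 8.8467249 + 32.201325 = 41.04805 rad. 1 turn = 6.2831853 rad, so 41.04805 rad = 41.04805 / 6.2831853 = 6.533 turn.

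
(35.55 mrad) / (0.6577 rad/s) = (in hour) 1 mrad = 0.001 rad, so 35.55 mrad = 35.55 * 0.001 = 0.03555 rad. 0.6577 rad/s is already in rad/s. Combine: 0.03555 rad / 0.6577 rad/s = 0.054051999 s. 1 hour = 3600 s, so 0.054051999 s = 0.054051999 / 3600 = 1.5014444e-05 hour ≈ 1.501e-05 hour (4 s.f.). Final answer: 1.501e-05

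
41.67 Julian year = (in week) 2174. Check: 1 Julian year = 31557600 s, so 41.67 Julian year = 41.67 * 31557600 = 1.3150052e+09 s. 1 week = 604800 s, so 1.3150052e+09 s = 1.3150052e+09 / 604800 = 2174.2811 week ≈ 2174 week (4 s.f.).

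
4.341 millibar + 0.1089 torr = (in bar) 1 millibar = 100 Pa, so 4.341 millibar = 4.341 * 100 = 434.1 Pa. 1 torr = 133.32237 Pa, so 0.1089 torr = 0.1089 * 133.32237 = 14.518806 Pa. Sum: 434.1 + 14.518806 = 448.61881 Pa. 1 bar = 100000 Pa, so 448.61881 Pa = 448.61881 / 100000 = 0.0044861881 bar ≈ 0.004486 bar (4 s.f.). Final answer: 0.004486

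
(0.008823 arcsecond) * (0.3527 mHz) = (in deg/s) 8.644e-10. Check: 1 arcsecond = 4.8481368e-06 rad, so 0.008823 arcsecond = 0.008823 * 4.8481368e-06 = 4.2775111e-08 rad. 1 mHz = 0.001 Hz, so 0.3527 mHz = 0.3527 * 0.001 = 0.0003527 Hz. Combine: 4.2775111e-08 rad * 0.0003527 Hz = 1.5086782e-11 rad/s. 1 deg/s = 0.017453293 rad/s, so 1.5086782e-11 rad/s = 1.5086782e-11 / 0.017453293 = 8.6440892e-10 deg/s ≈ 8.644e-10 deg/s (4 s.f.).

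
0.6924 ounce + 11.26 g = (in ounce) 1 ounce = 0.028349523 kg, so 0.6924 ounce = 0.6924 * 0.028349523 = 0.01962921 kg. 1 g = 0.001 kg, so 11.26 g = 11.26 * 0.001 = 0.01126 kg. Sum: 0.01962921 + 0.01126 = 0.03088921 kg. 1 ounce = 0.028349523 kg, so 0.03088921 kg = 0.03088921 / 0.028349523 = 1.0895848 ounce ≈ 1.09 ounce (4 s.f.). Final answer: 1.09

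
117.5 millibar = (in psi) 1.704. Check: 1 millibar = 100 Pa, so 117.5 millibar = 117.5 * 100 = 11750 Pa. 1 psi = 6894.7573 Pa, so 11750 Pa = 11750 / 6894.7573 = 1.7041934 psi ≈ 1.704 psi (4 s.f.).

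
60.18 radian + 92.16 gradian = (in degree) 60.18 radian = 60.18 rad. 1 gradian = 0.015707963 rad, so 92.16 gradian = 92.16 * 0.015707963 = 1.4476459 rad. Sum: 60.18 + 1.4476459 = 61.627646 rad. 1 degree = 0.017453293 rad, so 61.627646 rad = 61.627646 / 0.017453293 = 3531.004 degree ≈ 3531 degree (4 s.f.). Final answer: 3531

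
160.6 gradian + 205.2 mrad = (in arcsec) 5.627e+05. Check: 1 gradian = 0.015707963 rad, so 160.6 gradian = 160.6 * 0.015707963 = 2.5226989 rad. 1 mrad = 0.001 rad, so 205.2 mrad = 205.2 * 0.001 = 0.2052 rad. Sum: 2.5226989 + 0.2052 = 2.7278989 rad. 1 arcsec = 4.8481368e-06 rad, so 2.7278989 rad = 2.7278989 / 4.8481368e-06 = 562669.54 arcsec ≈ 5.627e+05 arcsec (4 s.f.).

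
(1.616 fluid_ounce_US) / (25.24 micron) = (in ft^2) 20.38. Check: 1 fluid_ounce_US = 2.957353e-05 m^3, so 1.616 fluid_ounce_US = 1.616 * 2.957353e-05 = 4.7790824e-05 m^3. 1 micron = 1e-06 m, so 25.24 micron = 25.24 * 1e-06 = 2.524e-05 m. Combine: 4.7790824e-05 m^3 / 2.524e-05 m = 1.8934558 m^2. 1 ft^2 = 0.09290304 m^2, so 1.8934558 m^2 = 1.8934558 / 0.09290304 = 20.380988 ft^2 ≈ 20.38 ft^2 (4 s.f.).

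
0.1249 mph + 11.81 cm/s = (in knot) 1 mph = 0.44704 m/s, so 0.1249 mph = 0.1249 * 0.44704 = 0.055835296 m/s. 1 cm/s = 0.01 m/s, so 11.81 cm/s = 11.81 * 0.01 = 0.1181 m/s. Sum: 0.055835296 + 0.1181 = 0.1739353 m/s. 1 knot = 0.51444444 m/s, so 0.1739353 m/s = 0.1739353 / 0.51444444 = 0.33810317 knot ≈ 0.3381 knot (4 s.f.). Final answer: 0.3381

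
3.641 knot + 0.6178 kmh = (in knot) 3.975. Check: 1 knot = 0.51444444 m/s, so 3.641 knot = 3.641 * 0.51444444 = 1.8730922 m/s. 1 kmh = 0.27777778 m/s, so 0.6178 kmh = 0.6178 * 0.27777778 = 0.17161111 m/s. Sum: 1.8730922 + 0.17161111 = 2.0447033 m/s. 1 knot = 0.51444444 m/s, so 2.0447033 m/s = 2.0447033 / 0.51444444 = 3.9745853 knot ≈ 3.975 knot (4 s.f.).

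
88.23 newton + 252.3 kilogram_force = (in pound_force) 576.1. Check: 88.23 newton = 88.23 N. 1 kilogram_force = 9.80665 N, so 252.3 kilogram_force = 252.3 * 9.80665 = 2474.2178 N. Sum: 88.23 + 2474.2178 = 2562.4478 N. 1 pound_force = 4.4482216 N, so 2562.4478 N = 2562.4478 / 4.4482216 = 576.06118 pound_force ≈ 576.1 pound_force (4 s.f.).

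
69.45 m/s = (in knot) 135. Check: 1 knot = 0.51444444 m/s, so 69.45 m/s = 69.45 / 0.51444444 = 135 knot.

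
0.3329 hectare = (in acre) 0.8226. Check: 1 hectare = 10000 m^2, so 0.3329 hectare = 0.3329 * 10000 = 3329 m^2. 1 acre = 4046.8564 m^2, so 3329 m^2 = 3329 / 4046.8564 = 0.82261381 acre ≈ 0.8226 acre (4 s.f.).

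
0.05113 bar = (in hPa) 51.13. Check: 1 bar = 100000 Pa, so 0.05113 bar = 0.05113 * 100000 = 5113 Pa. 1 hPa = 100 Pa, so 5113 Pa = 5113 / 100 = 51.13 hPa.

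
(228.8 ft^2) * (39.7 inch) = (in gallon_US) 5662. Check: 1 ft^2 = 0.09290304 m^2, so 228.8 ft^2 = 228.8 * 0.09290304 = 21.256216 m^2. 1 inch = 0.0254 m, so 39.7 inch = 39.7 * 0.0254 = 1.00838 m. Combine: 21.256216 m^2 * 1.00838 m = 21.434343 m^3. 1 gallon_US = 0.0037854118 m^3, so 21.434343 m^3 = 21.434343 / 0.0037854118 = 5662.3543 gallon_US ≈ 5662 gallon_US (4 s.f.).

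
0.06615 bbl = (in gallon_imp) 2.313. Check: 1 bbl = 0.15898729 m^3, so 0.06615 bbl = 0.06615 * 0.15898729 = 0.01051701 m^3. 1 gallon_imp = 0.00454609 m^3, so 0.01051701 m^3 = 0.01051701 / 0.00454609 = 2.3134187 gallon_imp ≈ 2.313 gallon_imp (4 s.f.).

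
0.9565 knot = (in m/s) 0.4921. Check: 1 knot = 0.51444444 m/s, so 0.9565 knot = 0.9565 * 0.51444444 = 0.49206611 m/s. Result: 0.49206611 m/s ≈ 0.4921 m/s (4 s.f.).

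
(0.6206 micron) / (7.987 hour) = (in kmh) 7.77e-11. Check: 1 micron = 1e-06 m, so 0.6206 micron = 0.6206 * 1e-06 = 6.206e-07 m. 1 hour = 3600 s, so 7.987 hour = 7.987 * 3600 = 28753.2 s. Combine: 6.206e-07 m / 28753.2 s = 2.1583685e-11 m/s. 1 kmh = 0.27777778 m/s, so 2.1583685e-11 m/s = 2.1583685e-11 / 0.27777778 = 7.7701265e-11 kmh ≈ 7.77e-11 kmh (4 s.f.).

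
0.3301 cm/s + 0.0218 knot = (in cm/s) 1 cm/s = 0.01 m/s, so 0.3301 cm/s = 0.3301 * 0.01 = 0.003301 m/s. 1 knot = 0.51444444 m/s, so 0.0218 knot = 0.0218 * 0.51444444 = 0.011214889 m/s. Sum: 0.003301 + 0.011214889 = 0.014515889 m/s. 1 cm/s = 0.01 m/s, so 0.014515889 m/s = 0.014515889 / 0.01 = 1.4515889 cm/s ≈ 1.452 cm/s (4 s.f.). Final answer: 1.452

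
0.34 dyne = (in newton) 3.4e-06. Check: 1 dyne = 1e-05 N, so 0.34 dyne = 0.34 * 1e-05 = 3.4e-06 N. 3.4e-06 N = 3.4e-06 newton.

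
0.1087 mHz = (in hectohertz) 1.087e-06. Check: 1 mHz = 0.001 Hz, so 0.1087 mHz = 0.1087 * 0.001 = 0.0001087 Hz. 1 hectohertz = 100 Hz, so 0.0001087 Hz = 0.0001087 / 100 = 1.087e-06 hectohertz.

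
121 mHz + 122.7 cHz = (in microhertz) 1 mHz = 0.001 Hz, so 121 mHz = 121 * 0.001 = 0.121 Hz. 1 cHz = 0.01 Hz, so 122.7 cHz = 122.7 * 0.01 = 1.227 Hz. Sum: 0.121 + 1.227 = 1.348 Hz. 1 microhertz = 1e-06 Hz, so 1.348 Hz = 1.348 / 1e-06 = 1348000 microhertz ≈ 1.348e+06 microhertz (4 s.f.). Final answer: 1.348e+06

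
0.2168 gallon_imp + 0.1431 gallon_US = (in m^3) 1 gallon_imp = 0.00454609 m^3, so 0.2168 gallon_imp = 0.2168 * 0.00454609 = 0.00098559231 m^3. 1 gallon_US = 0.0037854118 m^3, so 0.1431 gallon_US = 0.1431 * 0.0037854118 = 0.00054169243 m^3. Sum: 0.00098559231 + 0.00054169243 = 0.0015272847 m^3. Result: 0.0015272847 m^3 ≈ 0.001527 m^3 (4 s.f.). Final answer: 0.001527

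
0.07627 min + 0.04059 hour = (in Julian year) 1 min = 60 s, so 0.07627 min = 0.07627 * 60 = 4.5762 s. 1 hour = 3600 s, so 0.04059 hour = 0.04059 * 3600 = 146.124 s. Sum: 4.5762 + 146.124 = 150.7002 s. 1 Julian year = 31557600 s, so 150.7002 s = 150.7002 / 31557600 = 4.7754012e-06 Julian year ≈ 4.775e-06 Julian year (4 s.f.). Final answer: 4.775e-06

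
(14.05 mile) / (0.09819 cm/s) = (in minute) 3.838e+05. Check: 1 mile = 1609.344 m, so 14.05 mile = 14.05 * 1609.344 = 22611.283 m. 1 cm/s = 0.01 m/s, so 0.09819 cm/s = 0.09819 * 0.01 = 0.0009819 m/s. Combine: 22611.283 m / 0.0009819 m/s = 23028092 s. 1 minute = 60 s, so 23028092 s = 23028092 / 60 = 383801.53 minute ≈ 3.838e+05 minute (4 s.f.).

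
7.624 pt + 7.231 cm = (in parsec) 2.431e-18. Check: 1 pt = 0.00035277778 m, so 7.624 pt = 7.624 * 0.00035277778 = 0.0026895778 m. 1 cm = 0.01 m, so 7.231 cm = 7.231 * 0.01 = 0.07231 m. Sum: 0.0026895778 + 0.07231 = 0.074999578 m. 1 parsec = 3.0856776e+16 m, so 0.074999578 m = 0.074999578 / 3.0856776e+16 = 2.4305708e-18 parsec ≈ 2.431e-18 parsec (4 s.f.).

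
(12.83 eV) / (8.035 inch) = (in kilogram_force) 1 eV = 1.6021766e-19 J, so 12.83 eV = 12.83 * 1.6021766e-19 = 2.0555926e-18 J. 1 inch = 0.0254 m, so 8.035 inch = 8.035 * 0.0254 = 0.204089 m. Combine: 2.0555926e-18 J / 0.204089 m = 1.007204e-17 N. 1 kilogram_force = 9.80665 N, so 1.007204e-17 N = 1.007204e-17 / 9.80665 = 1.0270623e-18 kilogram_force ≈ 1.027e-18 kilogram_force (4 s.f.). Final answer: 1.027e-18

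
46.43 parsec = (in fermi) 1.433e+33. Check: 1 parsec = 3.0856776e+16 m, so 46.43 parsec = 46.43 * 3.0856776e+16 = 1.4326801e+18 m. 1 fermi = 1e-15 m, so 1.4326801e+18 m = 1.4326801e+18 / 1e-15 = 1.4326801e+33 fermi ≈ 1.433e+33 fermi (4 s.f.).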